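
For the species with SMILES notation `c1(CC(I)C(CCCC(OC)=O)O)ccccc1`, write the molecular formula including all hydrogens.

C14H19IO3

Heavy atoms from the SMILES: 14 C, 1 I, 3 O.
Implicit hydrogens by atom environment:
  5 × C (aromatic): 1 H each → 5
  4 × C: 2 H each → 8
  2 × C: 1 H each → 2
  2 × O: no H
  1 × C: 3 H
  1 × C (aromatic): no H
  1 × C: no H
  1 × I: no H
  1 × O: 1 H
  Total hydrogens = 19.
Molecular formula: C14H19IO3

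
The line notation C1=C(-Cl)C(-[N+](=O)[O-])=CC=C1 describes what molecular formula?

Heavy atoms from the SMILES: 6 C, 1 Cl, 1 N, 2 O.
Implicit hydrogens by atom environment:
  4 × C (aromatic): 1 H each → 4
  2 × C (aromatic): no H
  1 × Cl: no H
  1 × N (charge +1): no H
  1 × O: no H
  1 × O (charge -1): no H
  Total hydrogens = 4.
Molecular formula: C6H4ClNO2

C6H4ClNO2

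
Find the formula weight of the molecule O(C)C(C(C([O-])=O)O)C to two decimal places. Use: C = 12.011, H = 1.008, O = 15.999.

Molecular formula: C5H9O4-.
M = 5×12.011 + 9×1.008 + 4×15.999 = 133.12 g/mol.

133.12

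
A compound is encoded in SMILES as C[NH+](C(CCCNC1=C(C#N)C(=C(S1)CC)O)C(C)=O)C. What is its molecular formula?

Heavy atoms from the SMILES: 15 C, 3 N, 2 O, 1 S.
Implicit hydrogens by atom environment:
  4 × C: 3 H each → 12
  4 × C: 2 H each → 8
  4 × C (aromatic): no H
  2 × C: no H
  1 × C: 1 H
  1 × N: 1 H
  1 × N (charge +1): 1 H
  1 × N: no H
  1 × O: 1 H
  1 × O: no H
  1 × S (aromatic): no H
  Total hydrogens = 24.
Net charge +1.
Molecular formula: C15H24N3O2S+

C15H24N3O2S+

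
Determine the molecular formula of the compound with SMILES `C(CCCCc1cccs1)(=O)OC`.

Heavy atoms from the SMILES: 10 C, 2 O, 1 S.
Implicit hydrogens by atom environment:
  4 × C: 2 H each → 8
  3 × C (aromatic): 1 H each → 3
  2 × O: no H
  1 × C: 3 H
  1 × C (aromatic): no H
  1 × C: no H
  1 × S (aromatic): no H
  Total hydrogens = 14.
Molecular formula: C10H14O2S

C10H14O2S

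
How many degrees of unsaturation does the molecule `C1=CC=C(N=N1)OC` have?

4

Molecular formula from the SMILES: C5H6N2O.
DoU = (2C + 2 + N − H − X)/2 = (2·5 + 2 + 2 − 6 − 0)/2 = 8/2 = 4.
(Structurally: 1 ring(s) + 3 π bond(s) = 4.)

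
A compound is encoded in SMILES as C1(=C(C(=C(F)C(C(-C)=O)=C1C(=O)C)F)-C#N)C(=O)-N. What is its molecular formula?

Heavy atoms from the SMILES: 12 C, 2 F, 2 N, 3 O.
Implicit hydrogens by atom environment:
  6 × C (aromatic): no H
  4 × C: no H
  3 × O: no H
  2 × C: 3 H each → 6
  2 × F: no H
  1 × N: 2 H
  1 × N: no H
  Total hydrogens = 8.
Molecular formula: C12H8F2N2O3

C12H8F2N2O3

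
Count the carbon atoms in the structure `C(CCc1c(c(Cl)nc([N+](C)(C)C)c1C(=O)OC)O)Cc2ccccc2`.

20

The symbol for carbon appears 20 times in the SMILES. Lowercase c denotes aromatic carbon and counts toward C.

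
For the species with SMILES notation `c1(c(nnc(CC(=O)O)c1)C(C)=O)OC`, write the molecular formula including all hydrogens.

Heavy atoms from the SMILES: 9 C, 2 N, 4 O.
Implicit hydrogens by atom environment:
  3 × C (aromatic): no H
  3 × O: no H
  2 × C: 3 H each → 6
  2 × C: no H
  2 × N (aromatic): no H
  1 × C: 2 H
  1 × C (aromatic): 1 H
  1 × O: 1 H
  Total hydrogens = 10.
Molecular formula: C9H10N2O4

C9H10N2O4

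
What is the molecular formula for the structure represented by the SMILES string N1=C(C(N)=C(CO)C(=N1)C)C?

Heavy atoms from the SMILES: 7 C, 3 N, 1 O.
Implicit hydrogens by atom environment:
  4 × C (aromatic): no H
  2 × C: 3 H each → 6
  2 × N (aromatic): no H
  1 × C: 2 H
  1 × N: 2 H
  1 × O: 1 H
  Total hydrogens = 11.
Molecular formula: C7H11N3O

C7H11N3O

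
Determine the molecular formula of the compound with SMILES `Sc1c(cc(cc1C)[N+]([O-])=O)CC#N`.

Heavy atoms from the SMILES: 9 C, 2 N, 2 O, 1 S.
Implicit hydrogens by atom environment:
  4 × C (aromatic): no H
  2 × C (aromatic): 1 H each → 2
  1 × C: 3 H
  1 × C: 2 H
  1 × C: no H
  1 × N (charge +1): no H
  1 × N: no H
  1 × O: no H
  1 × O (charge -1): no H
  1 × S: 1 H
  Total hydrogens = 8.
Molecular formula: C9H8N2O2S

C9H8N2O2S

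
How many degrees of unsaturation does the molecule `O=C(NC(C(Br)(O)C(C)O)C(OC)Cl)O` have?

Molecular formula from the SMILES: C7H13BrClNO5.
DoU = (2C + 2 + N − H − X)/2 = (2·7 + 2 + 1 − 13 − 2)/2 = 2/2 = 1.
(Structurally: 0 ring(s) + 1 π bond(s) = 1.)

1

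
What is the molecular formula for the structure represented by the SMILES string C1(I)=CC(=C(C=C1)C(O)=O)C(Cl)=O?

C8H4ClIO3

Heavy atoms from the SMILES: 8 C, 1 Cl, 1 I, 3 O.
Implicit hydrogens by atom environment:
  3 × C (aromatic): 1 H each → 3
  3 × C (aromatic): no H
  2 × C: no H
  2 × O: no H
  1 × Cl: no H
  1 × I: no H
  1 × O: 1 H
  Total hydrogens = 4.
Molecular formula: C8H4ClIO3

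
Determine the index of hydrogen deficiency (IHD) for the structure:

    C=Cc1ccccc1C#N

7

Molecular formula from the SMILES: C9H7N.
DoU = (2C + 2 + N − H − X)/2 = (2·9 + 2 + 1 − 7 − 0)/2 = 14/2 = 7.
(Structurally: 1 ring(s) + 6 π bond(s) = 7.)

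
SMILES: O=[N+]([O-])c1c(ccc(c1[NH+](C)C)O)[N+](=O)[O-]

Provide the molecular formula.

Heavy atoms from the SMILES: 8 C, 3 N, 5 O.
Implicit hydrogens by atom environment:
  4 × C (aromatic): no H
  2 × C: 3 H each → 6
  2 × C (aromatic): 1 H each → 2
  2 × N (charge +1): no H
  2 × O: no H
  2 × O (charge -1): no H
  1 × N (charge +1): 1 H
  1 × O: 1 H
  Total hydrogens = 10.
Net charge +1.
Molecular formula: C8H10N3O5+

C8H10N3O5+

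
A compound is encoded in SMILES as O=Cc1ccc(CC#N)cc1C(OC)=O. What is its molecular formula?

C11H9NO3

Heavy atoms from the SMILES: 11 C, 1 N, 3 O.
Implicit hydrogens by atom environment:
  3 × C (aromatic): 1 H each → 3
  3 × C (aromatic): no H
  3 × O: no H
  2 × C: no H
  1 × C: 3 H
  1 × C: 2 H
  1 × C: 1 H
  1 × N: no H
  Total hydrogens = 9.
Molecular formula: C11H9NO3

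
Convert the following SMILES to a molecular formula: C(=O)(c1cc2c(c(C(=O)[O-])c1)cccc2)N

Heavy atoms from the SMILES: 12 C, 1 N, 3 O.
Implicit hydrogens by atom environment:
  6 × C (aromatic): 1 H each → 6
  4 × C (aromatic): no H
  2 × C: no H
  2 × O: no H
  1 × N: 2 H
  1 × O (charge -1): no H
  Total hydrogens = 8.
Net charge -1.
Molecular formula: C12H8NO3-

C12H8NO3-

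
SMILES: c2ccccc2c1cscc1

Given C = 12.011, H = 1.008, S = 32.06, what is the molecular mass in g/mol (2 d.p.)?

Molecular formula: C10H8S.
M = 10×12.011 + 8×1.008 + 1×32.06 = 160.23 g/mol.

160.23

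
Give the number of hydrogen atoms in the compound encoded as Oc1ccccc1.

Hydrogens are implicit in SMILES; fill each atom to its normal valence:
  5 × C (aromatic): 1 H each → 5
  1 × C (aromatic): no H
  1 × O: 1 H
  Total hydrogens = 6.

6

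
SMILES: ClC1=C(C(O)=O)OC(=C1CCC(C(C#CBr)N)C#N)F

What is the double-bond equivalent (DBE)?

8

Molecular formula from the SMILES: C12H9BrClFN2O3.
DoU = (2C + 2 + N − H − X)/2 = (2·12 + 2 + 2 − 9 − 3)/2 = 16/2 = 8.
(Structurally: 1 ring(s) + 7 π bond(s) = 8.)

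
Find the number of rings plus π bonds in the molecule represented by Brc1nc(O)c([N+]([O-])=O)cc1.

5

Molecular formula from the SMILES: C5H3BrN2O3.
DoU = (2C + 2 + N − H − X)/2 = (2·5 + 2 + 2 − 3 − 1)/2 = 10/2 = 5.
(Structurally: 1 ring(s) + 4 π bond(s) = 5.)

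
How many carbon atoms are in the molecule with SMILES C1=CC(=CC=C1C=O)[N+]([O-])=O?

7

The symbol for carbon appears 7 times in the SMILES.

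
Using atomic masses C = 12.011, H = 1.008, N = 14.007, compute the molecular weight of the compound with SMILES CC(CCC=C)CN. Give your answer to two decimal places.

113.20

Molecular formula: C7H15N.
M = 7×12.011 + 15×1.008 + 1×14.007 = 113.20 g/mol.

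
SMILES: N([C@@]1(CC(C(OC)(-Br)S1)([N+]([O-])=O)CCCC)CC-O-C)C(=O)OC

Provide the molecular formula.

C14H25BrN2O6S

Heavy atoms from the SMILES: 1 Br, 14 C, 2 N, 6 O, 1 S.
Implicit hydrogens by atom environment:
  6 × C: 2 H each → 12
  5 × O: no H
  4 × C: 3 H each → 12
  4 × C: no H
  1 × Br: no H
  1 × N: 1 H
  1 × N (charge +1): no H
  1 × O (charge -1): no H
  1 × S: no H
  Total hydrogens = 25.
Molecular formula: C14H25BrN2O6S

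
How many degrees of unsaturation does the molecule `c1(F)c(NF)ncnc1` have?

Molecular formula from the SMILES: C4H3F2N3.
DoU = (2C + 2 + N − H − X)/2 = (2·4 + 2 + 3 − 3 − 2)/2 = 8/2 = 4.
(Structurally: 1 ring(s) + 3 π bond(s) = 4.)

4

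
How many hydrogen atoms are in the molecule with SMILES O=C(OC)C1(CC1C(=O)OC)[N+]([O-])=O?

9

Hydrogens are implicit in SMILES; fill each atom to its normal valence:
  5 × O: no H
  3 × C: no H
  2 × C: 3 H each → 6
  1 × C: 2 H
  1 × C: 1 H
  1 × N (charge +1): no H
  1 × O (charge -1): no H
  Total hydrogens = 9.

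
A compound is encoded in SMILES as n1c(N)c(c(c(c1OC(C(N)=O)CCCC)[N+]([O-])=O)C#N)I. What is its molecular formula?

Heavy atoms from the SMILES: 12 C, 1 I, 5 N, 4 O.
Implicit hydrogens by atom environment:
  5 × C (aromatic): no H
  3 × C: 2 H each → 6
  3 × O: no H
  2 × C: no H
  2 × N: 2 H each → 4
  1 × C: 3 H
  1 × C: 1 H
  1 × I: no H
  1 × N (aromatic): no H
  1 × N: no H
  1 × N (charge +1): no H
  1 × O (charge -1): no H
  Total hydrogens = 14.
Molecular formula: C12H14IN5O4

C12H14IN5O4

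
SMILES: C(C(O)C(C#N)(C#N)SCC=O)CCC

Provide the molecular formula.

C10H14N2O2S

Heavy atoms from the SMILES: 10 C, 2 N, 2 O, 1 S.
Implicit hydrogens by atom environment:
  4 × C: 2 H each → 8
  3 × C: no H
  2 × C: 1 H each → 2
  2 × N: no H
  1 × C: 3 H
  1 × O: 1 H
  1 × O: no H
  1 × S: no H
  Total hydrogens = 14.
Molecular formula: C10H14N2O2S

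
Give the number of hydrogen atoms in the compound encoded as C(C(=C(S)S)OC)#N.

5

Hydrogens are implicit in SMILES; fill each atom to its normal valence:
  3 × C: no H
  2 × S: 1 H each → 2
  1 × C: 3 H
  1 × N: no H
  1 × O: no H
  Total hydrogens = 5.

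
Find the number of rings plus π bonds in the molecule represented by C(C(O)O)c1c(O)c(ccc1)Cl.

4

Molecular formula from the SMILES: C8H9ClO3.
DoU = (2C + 2 + N − H − X)/2 = (2·8 + 2 + 0 − 9 − 1)/2 = 8/2 = 4.
(Structurally: 1 ring(s) + 3 π bond(s) = 4.)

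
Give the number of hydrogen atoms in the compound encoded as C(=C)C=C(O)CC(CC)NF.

Hydrogens are implicit in SMILES; fill each atom to its normal valence:
  3 × C: 2 H each → 6
  3 × C: 1 H each → 3
  1 × C: 3 H
  1 × C: no H
  1 × F: no H
  1 × N: 1 H
  1 × O: 1 H
  Total hydrogens = 14.

14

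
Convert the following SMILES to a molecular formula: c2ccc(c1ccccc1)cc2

Heavy atoms from the SMILES: 12 C.
Implicit hydrogens by atom environment:
  10 × C (aromatic): 1 H each → 10
  2 × C (aromatic): no H
  Total hydrogens = 10.
Molecular formula: C12H10

C12H10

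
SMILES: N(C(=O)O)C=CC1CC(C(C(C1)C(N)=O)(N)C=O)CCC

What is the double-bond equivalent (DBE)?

Molecular formula from the SMILES: C14H23N3O4.
DoU = (2C + 2 + N − H − X)/2 = (2·14 + 2 + 3 − 23 − 0)/2 = 10/2 = 5.
(Structurally: 1 ring(s) + 4 π bond(s) = 5.)

5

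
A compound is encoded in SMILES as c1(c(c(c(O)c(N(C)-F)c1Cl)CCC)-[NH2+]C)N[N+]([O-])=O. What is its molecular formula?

Heavy atoms from the SMILES: 11 C, 1 Cl, 1 F, 4 N, 3 O.
Implicit hydrogens by atom environment:
  6 × C (aromatic): no H
  3 × C: 3 H each → 9
  2 × C: 2 H each → 4
  1 × Cl: no H
  1 × F: no H
  1 × N (charge +1): 2 H
  1 × N: 1 H
  1 × N (charge +1): no H
  1 × N: no H
  1 × O: 1 H
  1 × O: no H
  1 × O (charge -1): no H
  Total hydrogens = 17.
Net charge +1.
Molecular formula: C11H17ClFN4O3+

C11H17ClFN4O3+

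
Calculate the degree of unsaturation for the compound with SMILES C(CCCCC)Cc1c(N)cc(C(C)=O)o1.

Molecular formula from the SMILES: C13H21NO2.
DoU = (2C + 2 + N − H − X)/2 = (2·13 + 2 + 1 − 21 − 0)/2 = 8/2 = 4.
(Structurally: 1 ring(s) + 3 π bond(s) = 4.)

4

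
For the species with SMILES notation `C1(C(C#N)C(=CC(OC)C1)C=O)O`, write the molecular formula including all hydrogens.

Heavy atoms from the SMILES: 9 C, 1 N, 3 O.
Implicit hydrogens by atom environment:
  5 × C: 1 H each → 5
  2 × C: no H
  2 × O: no H
  1 × C: 3 H
  1 × C: 2 H
  1 × N: no H
  1 × O: 1 H
  Total hydrogens = 11.
Molecular formula: C9H11NO3

C9H11NO3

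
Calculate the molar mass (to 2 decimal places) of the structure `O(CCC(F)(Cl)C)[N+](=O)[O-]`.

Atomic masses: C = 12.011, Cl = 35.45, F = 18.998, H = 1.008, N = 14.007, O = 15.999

Molecular formula: C4H7ClFNO3.
M = 4×12.011 + 1×35.45 + 1×18.998 + 7×1.008 + 1×14.007 + 3×15.999 = 171.55 g/mol.

171.55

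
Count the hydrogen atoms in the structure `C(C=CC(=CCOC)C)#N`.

11

Hydrogens are implicit in SMILES; fill each atom to its normal valence:
  3 × C: 1 H each → 3
  2 × C: 3 H each → 6
  2 × C: no H
  1 × C: 2 H
  1 × N: no H
  1 × O: no H
  Total hydrogens = 11.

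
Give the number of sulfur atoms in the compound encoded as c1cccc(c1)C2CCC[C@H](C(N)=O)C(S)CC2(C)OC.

1

The symbol for sulfur appears 1 time in the SMILES.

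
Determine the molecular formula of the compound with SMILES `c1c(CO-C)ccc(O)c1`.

Heavy atoms from the SMILES: 8 C, 2 O.
Implicit hydrogens by atom environment:
  4 × C (aromatic): 1 H each → 4
  2 × C (aromatic): no H
  1 × C: 3 H
  1 × C: 2 H
  1 × O: 1 H
  1 × O: no H
  Total hydrogens = 10.
Molecular formula: C8H10O2

C8H10O2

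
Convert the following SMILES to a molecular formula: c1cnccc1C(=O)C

Heavy atoms from the SMILES: 7 C, 1 N, 1 O.
Implicit hydrogens by atom environment:
  4 × C (aromatic): 1 H each → 4
  1 × C: 3 H
  1 × C (aromatic): no H
  1 × C: no H
  1 × N (aromatic): no H
  1 × O: no H
  Total hydrogens = 7.
Molecular formula: C7H7NO

C7H7NO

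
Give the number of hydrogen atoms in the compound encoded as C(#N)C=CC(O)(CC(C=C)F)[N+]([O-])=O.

9

Hydrogens are implicit in SMILES; fill each atom to its normal valence:
  4 × C: 1 H each → 4
  2 × C: 2 H each → 4
  2 × C: no H
  1 × F: no H
  1 × N: no H
  1 × N (charge +1): no H
  1 × O: 1 H
  1 × O: no H
  1 × O (charge -1): no H
  Total hydrogens = 9.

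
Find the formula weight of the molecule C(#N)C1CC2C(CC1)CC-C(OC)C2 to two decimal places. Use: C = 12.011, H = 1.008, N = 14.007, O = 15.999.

193.29

Molecular formula: C12H19NO.
M = 12×12.011 + 19×1.008 + 1×14.007 + 1×15.999 = 193.29 g/mol.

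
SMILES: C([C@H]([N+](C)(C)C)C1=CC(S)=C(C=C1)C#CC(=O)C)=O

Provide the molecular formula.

Heavy atoms from the SMILES: 15 C, 1 N, 2 O, 1 S.
Implicit hydrogens by atom environment:
  4 × C: 3 H each → 12
  3 × C (aromatic): 1 H each → 3
  3 × C (aromatic): no H
  3 × C: no H
  2 × C: 1 H each → 2
  2 × O: no H
  1 × N (charge +1): no H
  1 × S: 1 H
  Total hydrogens = 18.
Net charge +1.
Molecular formula: C15H18NO2S+

C15H18NO2S+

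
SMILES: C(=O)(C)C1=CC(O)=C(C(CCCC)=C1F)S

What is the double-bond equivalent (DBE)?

Molecular formula from the SMILES: C12H15FO2S.
DoU = (2C + 2 + N − H − X)/2 = (2·12 + 2 + 0 − 15 − 1)/2 = 10/2 = 5.
(Structurally: 1 ring(s) + 4 π bond(s) = 5.)

5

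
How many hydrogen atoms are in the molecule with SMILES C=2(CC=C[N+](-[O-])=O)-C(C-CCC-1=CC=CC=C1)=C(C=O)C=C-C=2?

Hydrogens are implicit in SMILES; fill each atom to its normal valence:
  8 × C (aromatic): 1 H each → 8
  4 × C: 2 H each → 8
  4 × C (aromatic): no H
  3 × C: 1 H each → 3
  2 × O: no H
  1 × N (charge +1): no H
  1 × O (charge -1): no H
  Total hydrogens = 19.

19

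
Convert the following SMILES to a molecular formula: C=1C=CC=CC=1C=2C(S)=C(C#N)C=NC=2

Heavy atoms from the SMILES: 12 C, 2 N, 1 S.
Implicit hydrogens by atom environment:
  7 × C (aromatic): 1 H each → 7
  4 × C (aromatic): no H
  1 × C: no H
  1 × N (aromatic): no H
  1 × N: no H
  1 × S: 1 H
  Total hydrogens = 8.
Molecular formula: C12H8N2S

C12H8N2S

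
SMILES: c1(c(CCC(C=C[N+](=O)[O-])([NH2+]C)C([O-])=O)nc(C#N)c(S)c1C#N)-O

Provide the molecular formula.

Heavy atoms from the SMILES: 14 C, 5 N, 5 O, 1 S.
Implicit hydrogens by atom environment:
  5 × C (aromatic): no H
  4 × C: no H
  2 × C: 2 H each → 4
  2 × C: 1 H each → 2
  2 × N: no H
  2 × O: no H
  2 × O (charge -1): no H
  1 × C: 3 H
  1 × N (charge +1): 2 H
  1 × N (aromatic): no H
  1 × N (charge +1): no H
  1 × O: 1 H
  1 × S: 1 H
  Total hydrogens = 13.
Molecular formula: C14H13N5O5S

C14H13N5O5S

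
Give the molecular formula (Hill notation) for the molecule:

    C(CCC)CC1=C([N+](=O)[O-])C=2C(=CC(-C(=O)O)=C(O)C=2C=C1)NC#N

C17H17N3O5

Heavy atoms from the SMILES: 17 C, 3 N, 5 O.
Implicit hydrogens by atom environment:
  7 × C (aromatic): no H
  4 × C: 2 H each → 8
  3 × C (aromatic): 1 H each → 3
  2 × C: no H
  2 × O: 1 H each → 2
  2 × O: no H
  1 × C: 3 H
  1 × N: 1 H
  1 × N: no H
  1 × N (charge +1): no H
  1 × O (charge -1): no H
  Total hydrogens = 17.
Molecular formula: C17H17N3O5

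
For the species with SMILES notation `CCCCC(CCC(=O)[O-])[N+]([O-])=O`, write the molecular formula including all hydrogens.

C8H14NO4-

Heavy atoms from the SMILES: 8 C, 1 N, 4 O.
Implicit hydrogens by atom environment:
  5 × C: 2 H each → 10
  2 × O: no H
  2 × O (charge -1): no H
  1 × C: 3 H
  1 × C: 1 H
  1 × C: no H
  1 × N (charge +1): no H
  Total hydrogens = 14.
Net charge -1.
Molecular formula: C8H14NO4-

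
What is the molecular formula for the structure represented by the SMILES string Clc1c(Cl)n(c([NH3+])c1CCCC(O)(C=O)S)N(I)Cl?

Heavy atoms from the SMILES: 9 C, 3 Cl, 1 I, 3 N, 2 O, 1 S.
Implicit hydrogens by atom environment:
  4 × C (aromatic): no H
  3 × C: 2 H each → 6
  3 × Cl: no H
  1 × C: 1 H
  1 × C: no H
  1 × I: no H
  1 × N (charge +1): 3 H
  1 × N (aromatic): no H
  1 × N: no H
  1 × O: 1 H
  1 × O: no H
  1 × S: 1 H
  Total hydrogens = 12.
Net charge +1.
Molecular formula: C9H12Cl3IN3O2S+

C9H12Cl3IN3O2S+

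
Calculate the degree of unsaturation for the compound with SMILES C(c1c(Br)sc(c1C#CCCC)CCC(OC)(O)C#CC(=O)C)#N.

Molecular formula from the SMILES: C18H18BrNO3S.
DoU = (2C + 2 + N − H − X)/2 = (2·18 + 2 + 1 − 18 − 1)/2 = 20/2 = 10.
(Structurally: 1 ring(s) + 9 π bond(s) = 10.)

10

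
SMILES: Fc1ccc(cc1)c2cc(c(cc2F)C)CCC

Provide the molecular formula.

Heavy atoms from the SMILES: 16 C, 2 F.
Implicit hydrogens by atom environment:
  6 × C (aromatic): 1 H each → 6
  6 × C (aromatic): no H
  2 × C: 3 H each → 6
  2 × C: 2 H each → 4
  2 × F: no H
  Total hydrogens = 16.
Molecular formula: C16H16F2

C16H16F2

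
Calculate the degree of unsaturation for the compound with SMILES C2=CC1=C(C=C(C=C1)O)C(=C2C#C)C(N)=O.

10

Molecular formula from the SMILES: C13H9NO2.
DoU = (2C + 2 + N − H − X)/2 = (2·13 + 2 + 1 − 9 − 0)/2 = 20/2 = 10.
(Structurally: 2 ring(s) + 8 π bond(s) = 10.)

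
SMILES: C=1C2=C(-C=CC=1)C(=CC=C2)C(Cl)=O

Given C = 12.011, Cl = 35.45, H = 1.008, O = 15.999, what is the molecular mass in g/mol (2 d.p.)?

190.63

Molecular formula: C11H7ClO.
M = 11×12.011 + 1×35.45 + 7×1.008 + 1×15.999 = 190.63 g/mol.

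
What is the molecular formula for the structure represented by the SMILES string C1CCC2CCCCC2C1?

C10H18

Heavy atoms from the SMILES: 10 C.
Implicit hydrogens by atom environment:
  8 × C: 2 H each → 16
  2 × C: 1 H each → 2
  Total hydrogens = 18.
Molecular formula: C10H18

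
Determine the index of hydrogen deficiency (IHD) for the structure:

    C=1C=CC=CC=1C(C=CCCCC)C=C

Molecular formula from the SMILES: C15H20.
DoU = (2C + 2 + N − H − X)/2 = (2·15 + 2 + 0 − 20 − 0)/2 = 12/2 = 6.
(Structurally: 1 ring(s) + 5 π bond(s) = 6.)

6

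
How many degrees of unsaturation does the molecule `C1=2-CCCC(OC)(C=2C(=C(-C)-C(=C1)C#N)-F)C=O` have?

Molecular formula from the SMILES: C14H14FNO2.
DoU = (2C + 2 + N − H − X)/2 = (2·14 + 2 + 1 − 14 − 1)/2 = 16/2 = 8.
(Structurally: 2 ring(s) + 6 π bond(s) = 8.)

8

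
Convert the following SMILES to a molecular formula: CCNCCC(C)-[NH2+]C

C7H19N2+

Heavy atoms from the SMILES: 7 C, 2 N.
Implicit hydrogens by atom environment:
  3 × C: 3 H each → 9
  3 × C: 2 H each → 6
  1 × C: 1 H
  1 × N (charge +1): 2 H
  1 × N: 1 H
  Total hydrogens = 19.
Net charge +1.
Molecular formula: C7H19N2+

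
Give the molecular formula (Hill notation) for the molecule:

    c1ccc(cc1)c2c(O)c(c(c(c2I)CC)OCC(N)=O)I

C16H15I2NO3

Heavy atoms from the SMILES: 16 C, 2 I, 1 N, 3 O.
Implicit hydrogens by atom environment:
  7 × C (aromatic): no H
  5 × C (aromatic): 1 H each → 5
  2 × C: 2 H each → 4
  2 × I: no H
  2 × O: no H
  1 × C: 3 H
  1 × C: no H
  1 × N: 2 H
  1 × O: 1 H
  Total hydrogens = 15.
Molecular formula: C16H15I2NO3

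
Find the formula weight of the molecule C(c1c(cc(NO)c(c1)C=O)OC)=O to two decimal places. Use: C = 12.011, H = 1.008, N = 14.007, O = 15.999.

195.17

Molecular formula: C9H9NO4.
M = 9×12.011 + 9×1.008 + 1×14.007 + 4×15.999 = 195.17 g/mol.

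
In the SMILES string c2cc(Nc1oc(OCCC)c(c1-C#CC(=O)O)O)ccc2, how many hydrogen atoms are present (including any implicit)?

Hydrogens are implicit in SMILES; fill each atom to its normal valence:
  5 × C (aromatic): 1 H each → 5
  5 × C (aromatic): no H
  3 × C: no H
  2 × C: 2 H each → 4
  2 × O: 1 H each → 2
  2 × O: no H
  1 × C: 3 H
  1 × N: 1 H
  1 × O (aromatic): no H
  Total hydrogens = 15.

15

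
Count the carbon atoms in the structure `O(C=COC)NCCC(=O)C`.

The symbol for carbon appears 7 times in the SMILES.

7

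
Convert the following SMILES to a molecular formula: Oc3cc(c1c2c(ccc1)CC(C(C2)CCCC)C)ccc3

C21H26O

Heavy atoms from the SMILES: 21 C, 1 O.
Implicit hydrogens by atom environment:
  7 × C (aromatic): 1 H each → 7
  5 × C: 2 H each → 10
  5 × C (aromatic): no H
  2 × C: 3 H each → 6
  2 × C: 1 H each → 2
  1 × O: 1 H
  Total hydrogens = 26.
Molecular formula: C21H26O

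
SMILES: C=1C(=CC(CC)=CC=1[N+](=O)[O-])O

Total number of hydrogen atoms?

9

Hydrogens are implicit in SMILES; fill each atom to its normal valence:
  3 × C (aromatic): 1 H each → 3
  3 × C (aromatic): no H
  1 × C: 3 H
  1 × C: 2 H
  1 × N (charge +1): no H
  1 × O: 1 H
  1 × O: no H
  1 × O (charge -1): no H
  Total hydrogens = 9.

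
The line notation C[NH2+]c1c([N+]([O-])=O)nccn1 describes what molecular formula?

C5H7N4O2+

Heavy atoms from the SMILES: 5 C, 4 N, 2 O.
Implicit hydrogens by atom environment:
  2 × C (aromatic): 1 H each → 2
  2 × C (aromatic): no H
  2 × N (aromatic): no H
  1 × C: 3 H
  1 × N (charge +1): 2 H
  1 × N (charge +1): no H
  1 × O: no H
  1 × O (charge -1): no H
  Total hydrogens = 7.
Net charge +1.
Molecular formula: C5H7N4O2+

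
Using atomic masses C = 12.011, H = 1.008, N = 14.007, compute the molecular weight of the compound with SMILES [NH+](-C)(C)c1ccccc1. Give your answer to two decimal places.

122.19

Molecular formula: C8H12N+.
M = 8×12.011 + 12×1.008 + 1×14.007 = 122.19 g/mol.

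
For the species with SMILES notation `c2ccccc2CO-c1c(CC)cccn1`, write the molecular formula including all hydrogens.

Heavy atoms from the SMILES: 14 C, 1 N, 1 O.
Implicit hydrogens by atom environment:
  8 × C (aromatic): 1 H each → 8
  3 × C (aromatic): no H
  2 × C: 2 H each → 4
  1 × C: 3 H
  1 × N (aromatic): no H
  1 × O: no H
  Total hydrogens = 15.
Molecular formula: C14H15NO

C14H15NO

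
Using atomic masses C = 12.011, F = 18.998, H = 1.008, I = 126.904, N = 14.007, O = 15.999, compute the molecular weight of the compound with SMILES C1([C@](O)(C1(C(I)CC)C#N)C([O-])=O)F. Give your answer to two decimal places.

312.06

Molecular formula: C8H8FINO3-.
M = 8×12.011 + 1×18.998 + 8×1.008 + 1×126.904 + 1×14.007 + 3×15.999 = 312.06 g/mol.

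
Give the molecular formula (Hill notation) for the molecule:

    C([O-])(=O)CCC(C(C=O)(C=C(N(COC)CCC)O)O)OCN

Heavy atoms from the SMILES: 14 C, 2 N, 7 O.
Implicit hydrogens by atom environment:
  6 × C: 2 H each → 12
  4 × O: no H
  3 × C: 1 H each → 3
  3 × C: no H
  2 × C: 3 H each → 6
  2 × O: 1 H each → 2
  1 × N: 2 H
  1 × N: no H
  1 × O (charge -1): no H
  Total hydrogens = 25.
Net charge -1.
Molecular formula: C14H25N2O7-

C14H25N2O7-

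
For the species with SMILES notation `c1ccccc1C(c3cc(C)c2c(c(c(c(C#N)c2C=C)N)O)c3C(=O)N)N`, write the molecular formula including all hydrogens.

C22H20N4O2

Heavy atoms from the SMILES: 22 C, 4 N, 2 O.
Implicit hydrogens by atom environment:
  10 × C (aromatic): no H
  6 × C (aromatic): 1 H each → 6
  3 × N: 2 H each → 6
  2 × C: 1 H each → 2
  2 × C: no H
  1 × C: 3 H
  1 × C: 2 H
  1 × N: no H
  1 × O: 1 H
  1 × O: no H
  Total hydrogens = 20.
Molecular formula: C22H20N4O2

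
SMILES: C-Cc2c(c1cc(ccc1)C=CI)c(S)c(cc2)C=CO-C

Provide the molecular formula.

Heavy atoms from the SMILES: 19 C, 1 I, 1 O, 1 S.
Implicit hydrogens by atom environment:
  6 × C (aromatic): 1 H each → 6
  6 × C (aromatic): no H
  4 × C: 1 H each → 4
  2 × C: 3 H each → 6
  1 × C: 2 H
  1 × I: no H
  1 × O: no H
  1 × S: 1 H
  Total hydrogens = 19.
Molecular formula: C19H19IOS

C19H19IOS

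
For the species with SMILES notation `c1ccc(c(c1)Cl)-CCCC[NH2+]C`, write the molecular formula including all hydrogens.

Heavy atoms from the SMILES: 11 C, 1 Cl, 1 N.
Implicit hydrogens by atom environment:
  4 × C: 2 H each → 8
  4 × C (aromatic): 1 H each → 4
  2 × C (aromatic): no H
  1 × C: 3 H
  1 × Cl: no H
  1 × N (charge +1): 2 H
  Total hydrogens = 17.
Net charge +1.
Molecular formula: C11H17ClN+

C11H17ClN+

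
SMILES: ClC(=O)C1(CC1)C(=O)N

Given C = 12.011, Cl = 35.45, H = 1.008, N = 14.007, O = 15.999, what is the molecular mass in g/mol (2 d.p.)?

147.56

Molecular formula: C5H6ClNO2.
M = 5×12.011 + 1×35.45 + 6×1.008 + 1×14.007 + 2×15.999 = 147.56 g/mol.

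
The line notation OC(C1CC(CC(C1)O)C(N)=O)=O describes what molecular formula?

Heavy atoms from the SMILES: 8 C, 1 N, 4 O.
Implicit hydrogens by atom environment:
  3 × C: 2 H each → 6
  3 × C: 1 H each → 3
  2 × C: no H
  2 × O: 1 H each → 2
  2 × O: no H
  1 × N: 2 H
  Total hydrogens = 13.
Molecular formula: C8H13NO4

C8H13NO4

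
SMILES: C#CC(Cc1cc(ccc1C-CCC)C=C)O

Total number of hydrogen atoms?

Hydrogens are implicit in SMILES; fill each atom to its normal valence:
  5 × C: 2 H each → 10
  3 × C (aromatic): 1 H each → 3
  3 × C: 1 H each → 3
  3 × C (aromatic): no H
  1 × C: 3 H
  1 × C: no H
  1 × O: 1 H
  Total hydrogens = 20.

20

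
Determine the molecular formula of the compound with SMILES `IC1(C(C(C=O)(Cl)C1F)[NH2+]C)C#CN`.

C8H10ClFIN2O+

Heavy atoms from the SMILES: 8 C, 1 Cl, 1 F, 1 I, 2 N, 1 O.
Implicit hydrogens by atom environment:
  4 × C: no H
  3 × C: 1 H each → 3
  1 × C: 3 H
  1 × Cl: no H
  1 × F: no H
  1 × I: no H
  1 × N (charge +1): 2 H
  1 × N: 2 H
  1 × O: no H
  Total hydrogens = 10.
Net charge +1.
Molecular formula: C8H10ClFIN2O+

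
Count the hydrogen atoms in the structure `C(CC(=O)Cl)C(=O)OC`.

7

Hydrogens are implicit in SMILES; fill each atom to its normal valence:
  3 × O: no H
  2 × C: 2 H each → 4
  2 × C: no H
  1 × C: 3 H
  1 × Cl: no H
  Total hydrogens = 7.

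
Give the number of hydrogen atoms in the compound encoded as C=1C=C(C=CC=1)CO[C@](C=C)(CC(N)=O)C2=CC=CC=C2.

Hydrogens are implicit in SMILES; fill each atom to its normal valence:
  10 × C (aromatic): 1 H each → 10
  3 × C: 2 H each → 6
  2 × C: no H
  2 × C (aromatic): no H
  2 × O: no H
  1 × C: 1 H
  1 × N: 2 H
  Total hydrogens = 19.

19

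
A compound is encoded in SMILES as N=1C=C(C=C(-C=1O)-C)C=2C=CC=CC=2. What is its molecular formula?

C12H11NO

Heavy atoms from the SMILES: 12 C, 1 N, 1 O.
Implicit hydrogens by atom environment:
  7 × C (aromatic): 1 H each → 7
  4 × C (aromatic): no H
  1 × C: 3 H
  1 × N (aromatic): no H
  1 × O: 1 H
  Total hydrogens = 11.
Molecular formula: C12H11NO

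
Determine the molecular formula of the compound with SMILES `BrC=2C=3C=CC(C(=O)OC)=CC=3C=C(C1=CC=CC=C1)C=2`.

Heavy atoms from the SMILES: 1 Br, 18 C, 2 O.
Implicit hydrogens by atom environment:
  10 × C (aromatic): 1 H each → 10
  6 × C (aromatic): no H
  2 × O: no H
  1 × Br: no H
  1 × C: 3 H
  1 × C: no H
  Total hydrogens = 13.
Molecular formula: C18H13BrO2

C18H13BrO2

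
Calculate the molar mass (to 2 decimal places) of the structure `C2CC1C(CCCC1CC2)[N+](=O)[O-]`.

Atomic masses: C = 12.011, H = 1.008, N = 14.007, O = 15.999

183.25

Molecular formula: C10H17NO2.
M = 10×12.011 + 17×1.008 + 1×14.007 + 2×15.999 = 183.25 g/mol.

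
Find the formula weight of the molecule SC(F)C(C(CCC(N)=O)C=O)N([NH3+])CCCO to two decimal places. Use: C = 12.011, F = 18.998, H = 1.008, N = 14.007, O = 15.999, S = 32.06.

282.35

Molecular formula: C10H21FN3O3S+.
M = 10×12.011 + 1×18.998 + 21×1.008 + 3×14.007 + 3×15.999 + 1×32.06 = 282.35 g/mol.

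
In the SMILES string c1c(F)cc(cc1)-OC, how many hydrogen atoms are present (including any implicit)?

7

Hydrogens are implicit in SMILES; fill each atom to its normal valence:
  4 × C (aromatic): 1 H each → 4
  2 × C (aromatic): no H
  1 × C: 3 H
  1 × F: no H
  1 × O: no H
  Total hydrogens = 7.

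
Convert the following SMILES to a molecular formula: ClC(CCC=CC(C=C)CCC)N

C11H20ClN

Heavy atoms from the SMILES: 11 C, 1 Cl, 1 N.
Implicit hydrogens by atom environment:
  5 × C: 2 H each → 10
  5 × C: 1 H each → 5
  1 × C: 3 H
  1 × Cl: no H
  1 × N: 2 H
  Total hydrogens = 20.
Molecular formula: C11H20ClN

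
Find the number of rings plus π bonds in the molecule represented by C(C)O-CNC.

Molecular formula from the SMILES: C4H11NO.
DoU = (2C + 2 + N − H − X)/2 = (2·4 + 2 + 1 − 11 − 0)/2 = 0/2 = 0.
(Structurally: 0 ring(s) + 0 π bond(s) = 0.)

0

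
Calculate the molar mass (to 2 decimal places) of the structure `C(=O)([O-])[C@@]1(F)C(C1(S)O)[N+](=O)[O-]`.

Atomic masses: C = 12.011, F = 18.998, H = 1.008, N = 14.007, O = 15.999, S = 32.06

196.13

Molecular formula: C4H3FNO5S-.
M = 4×12.011 + 1×18.998 + 3×1.008 + 1×14.007 + 5×15.999 + 1×32.06 = 196.13 g/mol.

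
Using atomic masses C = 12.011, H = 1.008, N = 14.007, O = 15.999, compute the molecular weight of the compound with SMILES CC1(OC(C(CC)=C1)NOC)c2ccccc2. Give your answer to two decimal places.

Molecular formula: C14H19NO2.
M = 14×12.011 + 19×1.008 + 1×14.007 + 2×15.999 = 233.31 g/mol.

233.31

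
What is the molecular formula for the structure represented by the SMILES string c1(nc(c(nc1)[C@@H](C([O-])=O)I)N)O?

Heavy atoms from the SMILES: 6 C, 1 I, 3 N, 3 O.
Implicit hydrogens by atom environment:
  3 × C (aromatic): no H
  2 × N (aromatic): no H
  1 × C (aromatic): 1 H
  1 × C: 1 H
  1 × C: no H
  1 × I: no H
  1 × N: 2 H
  1 × O: 1 H
  1 × O: no H
  1 × O (charge -1): no H
  Total hydrogens = 5.
Net charge -1.
Molecular formula: C6H5IN3O3-

C6H5IN3O3-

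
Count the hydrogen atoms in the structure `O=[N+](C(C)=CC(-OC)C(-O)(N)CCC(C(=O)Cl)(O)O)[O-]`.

Hydrogens are implicit in SMILES; fill each atom to its normal valence:
  4 × C: no H
  3 × O: 1 H each → 3
  3 × O: no H
  2 × C: 3 H each → 6
  2 × C: 2 H each → 4
  2 × C: 1 H each → 2
  1 × Cl: no H
  1 × N: 2 H
  1 × N (charge +1): no H
  1 × O (charge -1): no H
  Total hydrogens = 17.

17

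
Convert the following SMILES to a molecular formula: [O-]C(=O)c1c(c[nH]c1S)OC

Heavy atoms from the SMILES: 6 C, 1 N, 3 O, 1 S.
Implicit hydrogens by atom environment:
  3 × C (aromatic): no H
  2 × O: no H
  1 × C: 3 H
  1 × C (aromatic): 1 H
  1 × C: no H
  1 × N (aromatic): 1 H
  1 × O (charge -1): no H
  1 × S: 1 H
  Total hydrogens = 6.
Net charge -1.
Molecular formula: C6H6NO3S-

C6H6NO3S-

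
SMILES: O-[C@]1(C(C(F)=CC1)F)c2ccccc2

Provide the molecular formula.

C11H10F2O

Heavy atoms from the SMILES: 11 C, 2 F, 1 O.
Implicit hydrogens by atom environment:
  5 × C (aromatic): 1 H each → 5
  2 × C: 1 H each → 2
  2 × C: no H
  2 × F: no H
  1 × C: 2 H
  1 × C (aromatic): no H
  1 × O: 1 H
  Total hydrogens = 10.
Molecular formula: C11H10F2O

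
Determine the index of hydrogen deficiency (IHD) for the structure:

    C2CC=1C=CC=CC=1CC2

Molecular formula from the SMILES: C10H12.
DoU = (2C + 2 + N − H − X)/2 = (2·10 + 2 + 0 − 12 − 0)/2 = 10/2 = 5.
(Structurally: 2 ring(s) + 3 π bond(s) = 5.)

5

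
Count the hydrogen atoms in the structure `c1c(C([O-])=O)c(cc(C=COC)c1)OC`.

11

Hydrogens are implicit in SMILES; fill each atom to its normal valence:
  3 × C (aromatic): 1 H each → 3
  3 × C (aromatic): no H
  3 × O: no H
  2 × C: 3 H each → 6
  2 × C: 1 H each → 2
  1 × C: no H
  1 × O (charge -1): no H
  Total hydrogens = 11.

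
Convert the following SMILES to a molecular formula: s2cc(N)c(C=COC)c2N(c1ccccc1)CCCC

C17H22N2OS

Heavy atoms from the SMILES: 17 C, 2 N, 1 O, 1 S.
Implicit hydrogens by atom environment:
  6 × C (aromatic): 1 H each → 6
  4 × C (aromatic): no H
  3 × C: 2 H each → 6
  2 × C: 3 H each → 6
  2 × C: 1 H each → 2
  1 × N: 2 H
  1 × N: no H
  1 × O: no H
  1 × S (aromatic): no H
  Total hydrogens = 22.
Molecular formula: C17H22N2OS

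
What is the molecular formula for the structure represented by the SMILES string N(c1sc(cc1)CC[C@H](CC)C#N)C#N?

Heavy atoms from the SMILES: 11 C, 3 N, 1 S.
Implicit hydrogens by atom environment:
  3 × C: 2 H each → 6
  2 × C (aromatic): 1 H each → 2
  2 × C (aromatic): no H
  2 × C: no H
  2 × N: no H
  1 × C: 3 H
  1 × C: 1 H
  1 × N: 1 H
  1 × S (aromatic): no H
  Total hydrogens = 13.
Molecular formula: C11H13N3S

C11H13N3S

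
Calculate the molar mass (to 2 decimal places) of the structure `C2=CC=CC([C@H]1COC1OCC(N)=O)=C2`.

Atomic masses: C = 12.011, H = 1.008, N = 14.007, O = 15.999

207.23

Molecular formula: C11H13NO3.
M = 11×12.011 + 13×1.008 + 1×14.007 + 3×15.999 = 207.23 g/mol.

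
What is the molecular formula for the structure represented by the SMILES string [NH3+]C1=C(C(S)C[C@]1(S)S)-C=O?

Heavy atoms from the SMILES: 6 C, 1 N, 1 O, 3 S.
Implicit hydrogens by atom environment:
  3 × C: no H
  3 × S: 1 H each → 3
  2 × C: 1 H each → 2
  1 × C: 2 H
  1 × N (charge +1): 3 H
  1 × O: no H
  Total hydrogens = 10.
Net charge +1.
Molecular formula: C6H10NOS3+

C6H10NOS3+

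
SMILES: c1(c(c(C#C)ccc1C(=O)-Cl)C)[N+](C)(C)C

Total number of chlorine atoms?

1

The symbol for chlorine appears 1 time in the SMILES.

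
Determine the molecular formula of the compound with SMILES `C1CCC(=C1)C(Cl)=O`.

Heavy atoms from the SMILES: 6 C, 1 Cl, 1 O.
Implicit hydrogens by atom environment:
  3 × C: 2 H each → 6
  2 × C: no H
  1 × C: 1 H
  1 × Cl: no H
  1 × O: no H
  Total hydrogens = 7.
Molecular formula: C6H7ClO

C6H7ClO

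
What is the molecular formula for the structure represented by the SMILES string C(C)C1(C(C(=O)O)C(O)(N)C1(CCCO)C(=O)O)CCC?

C14H25NO6

Heavy atoms from the SMILES: 14 C, 1 N, 6 O.
Implicit hydrogens by atom environment:
  6 × C: 2 H each → 12
  5 × C: no H
  4 × O: 1 H each → 4
  2 × C: 3 H each → 6
  2 × O: no H
  1 × C: 1 H
  1 × N: 2 H
  Total hydrogens = 25.
Molecular formula: C14H25NO6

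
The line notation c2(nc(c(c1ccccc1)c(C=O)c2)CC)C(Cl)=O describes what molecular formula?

C15H12ClNO2

Heavy atoms from the SMILES: 15 C, 1 Cl, 1 N, 2 O.
Implicit hydrogens by atom environment:
  6 × C (aromatic): 1 H each → 6
  5 × C (aromatic): no H
  2 × O: no H
  1 × C: 3 H
  1 × C: 2 H
  1 × C: 1 H
  1 × C: no H
  1 × Cl: no H
  1 × N (aromatic): no H
  Total hydrogens = 12.
Molecular formula: C15H12ClNO2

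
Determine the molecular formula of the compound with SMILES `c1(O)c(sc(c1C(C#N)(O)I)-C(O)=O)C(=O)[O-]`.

Heavy atoms from the SMILES: 8 C, 1 I, 1 N, 6 O, 1 S.
Implicit hydrogens by atom environment:
  4 × C (aromatic): no H
  4 × C: no H
  3 × O: 1 H each → 3
  2 × O: no H
  1 × I: no H
  1 × N: no H
  1 × O (charge -1): no H
  1 × S (aromatic): no H
  Total hydrogens = 3.
Net charge -1.
Molecular formula: C8H3INO6S-

C8H3INO6S-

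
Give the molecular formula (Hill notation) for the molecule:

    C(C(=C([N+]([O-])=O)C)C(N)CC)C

Heavy atoms from the SMILES: 8 C, 2 N, 2 O.
Implicit hydrogens by atom environment:
  3 × C: 3 H each → 9
  2 × C: 2 H each → 4
  2 × C: no H
  1 × C: 1 H
  1 × N: 2 H
  1 × N (charge +1): no H
  1 × O: no H
  1 × O (charge -1): no H
  Total hydrogens = 16.
Molecular formula: C8H16N2O2

C8H16N2O2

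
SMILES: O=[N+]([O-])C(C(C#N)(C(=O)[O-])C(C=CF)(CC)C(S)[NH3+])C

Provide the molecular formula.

Heavy atoms from the SMILES: 11 C, 1 F, 3 N, 4 O, 1 S.
Implicit hydrogens by atom environment:
  4 × C: 1 H each → 4
  4 × C: no H
  2 × C: 3 H each → 6
  2 × O: no H
  2 × O (charge -1): no H
  1 × C: 2 H
  1 × F: no H
  1 × N (charge +1): 3 H
  1 × N (charge +1): no H
  1 × N: no H
  1 × S: 1 H
  Total hydrogens = 16.
Molecular formula: C11H16FN3O4S

C11H16FN3O4S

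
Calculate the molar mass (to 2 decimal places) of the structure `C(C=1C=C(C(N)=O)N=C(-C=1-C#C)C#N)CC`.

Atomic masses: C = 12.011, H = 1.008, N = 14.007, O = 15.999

213.24

Molecular formula: C12H11N3O.
M = 12×12.011 + 11×1.008 + 3×14.007 + 1×15.999 = 213.24 g/mol.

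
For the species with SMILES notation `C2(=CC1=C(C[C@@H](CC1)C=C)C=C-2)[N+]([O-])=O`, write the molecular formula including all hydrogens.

Heavy atoms from the SMILES: 12 C, 1 N, 2 O.
Implicit hydrogens by atom environment:
  4 × C: 2 H each → 8
  3 × C (aromatic): 1 H each → 3
  3 × C (aromatic): no H
  2 × C: 1 H each → 2
  1 × N (charge +1): no H
  1 × O: no H
  1 × O (charge -1): no H
  Total hydrogens = 13.
Molecular formula: C12H13NO2

C12H13NO2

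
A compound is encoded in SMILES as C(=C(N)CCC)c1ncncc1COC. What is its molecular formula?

Heavy atoms from the SMILES: 11 C, 3 N, 1 O.
Implicit hydrogens by atom environment:
  3 × C: 2 H each → 6
  2 × C: 3 H each → 6
  2 × C (aromatic): 1 H each → 2
  2 × C (aromatic): no H
  2 × N (aromatic): no H
  1 × C: 1 H
  1 × C: no H
  1 × N: 2 H
  1 × O: no H
  Total hydrogens = 17.
Molecular formula: C11H17N3O

C11H17N3O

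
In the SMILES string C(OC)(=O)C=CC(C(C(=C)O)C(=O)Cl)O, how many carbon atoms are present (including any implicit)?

9

The symbol for carbon appears 9 times in the SMILES. (Cl is a single chlorine, not C + l.)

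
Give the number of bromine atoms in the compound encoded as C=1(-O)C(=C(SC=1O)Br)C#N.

The symbol for bromine appears 1 time in the SMILES.

1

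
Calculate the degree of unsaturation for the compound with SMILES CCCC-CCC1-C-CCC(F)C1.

1

Molecular formula from the SMILES: C12H23F.
DoU = (2C + 2 + N − H − X)/2 = (2·12 + 2 + 0 − 23 − 1)/2 = 2/2 = 1.
(Structurally: 1 ring(s) + 0 π bond(s) = 1.)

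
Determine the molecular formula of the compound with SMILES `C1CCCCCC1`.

C7H14

Heavy atoms from the SMILES: 7 C.
Implicit hydrogens by atom environment:
  7 × C: 2 H each → 14
  Total hydrogens = 14.
Molecular formula: C7H14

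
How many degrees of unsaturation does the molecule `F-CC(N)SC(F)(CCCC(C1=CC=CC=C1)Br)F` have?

Molecular formula from the SMILES: C13H17BrF3NS.
DoU = (2C + 2 + N − H − X)/2 = (2·13 + 2 + 1 − 17 − 4)/2 = 8/2 = 4.
(Structurally: 1 ring(s) + 3 π bond(s) = 4.)

4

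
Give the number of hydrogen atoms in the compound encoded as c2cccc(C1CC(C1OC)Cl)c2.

13

Hydrogens are implicit in SMILES; fill each atom to its normal valence:
  5 × C (aromatic): 1 H each → 5
  3 × C: 1 H each → 3
  1 × C: 3 H
  1 × C: 2 H
  1 × C (aromatic): no H
  1 × Cl: no H
  1 × O: no H
  Total hydrogens = 13.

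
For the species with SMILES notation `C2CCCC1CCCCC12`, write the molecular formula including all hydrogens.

C10H18

Heavy atoms from the SMILES: 10 C.
Implicit hydrogens by atom environment:
  8 × C: 2 H each → 16
  2 × C: 1 H each → 2
  Total hydrogens = 18.
Molecular formula: C10H18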